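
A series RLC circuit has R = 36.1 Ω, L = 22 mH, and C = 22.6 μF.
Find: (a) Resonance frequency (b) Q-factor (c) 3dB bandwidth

Step 1 — Resonance: ω₀ = 1/√(LC) = 1/√(0.022·2.26e-05) = 1418 rad/s.
Step 2 — f₀ = ω₀/(2π) = 225.7 Hz.
Step 3 — Series Q: Q = ω₀L/R = 1418·0.022/36.1 = 0.8643.
Step 4 — Bandwidth: Δω = ω₀/Q = 1641 rad/s; BW = Δω/(2π) = 261.2 Hz.

(a) f₀ = 225.7 Hz  (b) Q = 0.8643  (c) BW = 261.2 Hz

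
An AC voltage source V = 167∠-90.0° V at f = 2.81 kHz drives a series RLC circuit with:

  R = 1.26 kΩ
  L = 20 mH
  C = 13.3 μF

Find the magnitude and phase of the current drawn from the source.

Step 1 — Angular frequency: ω = 2π·f = 2π·2810 = 1.766e+04 rad/s.
Step 2 — Component impedances:
  R: Z = R = 1260 Ω
  L: Z = jωL = j·1.766e+04·0.02 = 0 + j353.1 Ω
  C: Z = 1/(jωC) = -j/(ω·C) = 0 - j4.259 Ω
Step 3 — Series combination: Z_total = R + L + C = 1260 + j348.9 Ω = 1307∠15.5° Ω.
Step 4 — Source phasor: V = 167∠-90.0° V = 0 - j167 V.
Step 5 — Ohm's law: I = V / Z_total = (0 - j167) / (1260 + j348.9) = -0.03408 - j0.1231 A.
Step 6 — Convert to polar: |I| = 0.1277 A, ∠I = -105.5°.

I = 0.1277∠-105.5° A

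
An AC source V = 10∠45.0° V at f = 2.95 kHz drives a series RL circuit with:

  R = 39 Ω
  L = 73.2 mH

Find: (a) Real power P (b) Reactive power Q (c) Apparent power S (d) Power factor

Step 1 — Angular frequency: ω = 2π·f = 2π·2950 = 1.854e+04 rad/s.
Step 2 — Component impedances:
  R: Z = R = 39 Ω
  L: Z = jωL = j·1.854e+04·0.0732 = 0 + j1357 Ω
Step 3 — Series combination: Z_total = R + L = 39 + j1357 Ω = 1357∠88.4° Ω.
Step 4 — Source phasor: V = 10∠45.0° V = 7.071 + j7.071 V.
Step 5 — Current: I = V / Z = 0.005357 - j0.005058 A = 0.007367∠-43.4° A.
Step 6 — Complex power: S = V·I* = 0.002117 + j0.07364 VA.
Step 7 — Real power: P = Re(S) = 0.002117 W.
Step 8 — Reactive power: Q = Im(S) = 0.07364 VAR.
Step 9 — Apparent power: |S| = 0.07367 VA.
Step 10 — Power factor: PF = P/|S| = 0.02873 (lagging).

(a) P = 0.002117 W  (b) Q = 0.07364 VAR  (c) S = 0.07367 VA  (d) PF = 0.02873 (lagging)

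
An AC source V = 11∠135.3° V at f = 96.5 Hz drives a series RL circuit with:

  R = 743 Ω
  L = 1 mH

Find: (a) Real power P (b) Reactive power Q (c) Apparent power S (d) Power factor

Step 1 — Angular frequency: ω = 2π·f = 2π·96.5 = 606.3 rad/s.
Step 2 — Component impedances:
  R: Z = R = 743 Ω
  L: Z = jωL = j·606.3·0.001 = 0 + j0.6063 Ω
Step 3 — Series combination: Z_total = R + L = 743 + j0.6063 Ω = 743∠0.0° Ω.
Step 4 — Source phasor: V = 11∠135.3° V = -7.819 + j7.737 V.
Step 5 — Current: I = V / Z = -0.01051 + j0.01042 A = 0.0148∠135.3° A.
Step 6 — Complex power: S = V·I* = 0.1629 + j0.0001329 VA.
Step 7 — Real power: P = Re(S) = 0.1629 W.
Step 8 — Reactive power: Q = Im(S) = 0.0001329 VAR.
Step 9 — Apparent power: |S| = 0.1629 VA.
Step 10 — Power factor: PF = P/|S| = 1 (lagging).

(a) P = 0.1629 W  (b) Q = 0.0001329 VAR  (c) S = 0.1629 VA  (d) PF = 1 (lagging)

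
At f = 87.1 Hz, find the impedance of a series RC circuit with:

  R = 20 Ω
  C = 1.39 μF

Step 1 — Angular frequency: ω = 2π·f = 2π·87.1 = 547.3 rad/s.
Step 2 — Component impedances:
  R: Z = R = 20 Ω
  C: Z = 1/(jωC) = -j/(ω·C) = 0 - j1315 Ω
Step 3 — Series combination: Z_total = R + C = 20 - j1315 Ω = 1315∠-89.1° Ω.

Z = 20 - j1315 Ω = 1315∠-89.1° Ω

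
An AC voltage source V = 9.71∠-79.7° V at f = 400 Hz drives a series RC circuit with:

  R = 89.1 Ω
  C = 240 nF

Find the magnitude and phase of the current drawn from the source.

Step 1 — Angular frequency: ω = 2π·f = 2π·400 = 2513 rad/s.
Step 2 — Component impedances:
  R: Z = R = 89.1 Ω
  C: Z = 1/(jωC) = -j/(ω·C) = 0 - j1658 Ω
Step 3 — Series combination: Z_total = R + C = 89.1 - j1658 Ω = 1660∠-86.9° Ω.
Step 4 — Source phasor: V = 9.71∠-79.7° V = 1.736 - j9.554 V.
Step 5 — Ohm's law: I = V / Z_total = (1.736 - j9.554) / (89.1 - j1658) = 0.005802 + j0.0007354 A.
Step 6 — Convert to polar: |I| = 0.005848 A, ∠I = 7.2°.

I = 0.005848∠7.2° A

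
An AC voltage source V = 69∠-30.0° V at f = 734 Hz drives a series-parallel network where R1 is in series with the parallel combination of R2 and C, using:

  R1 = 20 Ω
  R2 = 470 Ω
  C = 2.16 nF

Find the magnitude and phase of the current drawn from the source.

Step 1 — Angular frequency: ω = 2π·f = 2π·734 = 4612 rad/s.
Step 2 — Component impedances:
  R1: Z = R = 20 Ω
  R2: Z = R = 470 Ω
  C: Z = 1/(jωC) = -j/(ω·C) = 0 - j1.004e+05 Ω
Step 3 — Parallel branch: R2 || C = 1/(1/R2 + 1/C) = 470 - j2.2 Ω.
Step 4 — Series with R1: Z_total = R1 + (R2 || C) = 490 - j2.2 Ω = 490∠-0.3° Ω.
Step 5 — Source phasor: V = 69∠-30.0° V = 59.76 - j34.5 V.
Step 6 — Ohm's law: I = V / Z_total = (59.76 - j34.5) / (490 - j2.2) = 0.1223 - j0.06986 A.
Step 7 — Convert to polar: |I| = 0.1408 A, ∠I = -29.7°.

I = 0.1408∠-29.7° A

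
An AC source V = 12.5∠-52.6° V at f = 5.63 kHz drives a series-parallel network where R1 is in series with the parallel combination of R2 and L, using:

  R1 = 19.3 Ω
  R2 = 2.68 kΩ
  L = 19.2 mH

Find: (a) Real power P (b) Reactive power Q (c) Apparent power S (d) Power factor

Step 1 — Angular frequency: ω = 2π·f = 2π·5630 = 3.537e+04 rad/s.
Step 2 — Component impedances:
  R1: Z = R = 19.3 Ω
  R2: Z = R = 2680 Ω
  L: Z = jωL = j·3.537e+04·0.0192 = 0 + j679.2 Ω
Step 3 — Parallel branch: R2 || L = 1/(1/R2 + 1/L) = 161.7 + j638.2 Ω.
Step 4 — Series with R1: Z_total = R1 + (R2 || L) = 181 + j638.2 Ω = 663.4∠74.2° Ω.
Step 5 — Source phasor: V = 12.5∠-52.6° V = 7.592 - j9.93 V.
Step 6 — Current: I = V / Z = -0.01128 - j0.0151 A = 0.01884∠-126.8° A.
Step 7 — Complex power: S = V·I* = 0.06428 + j0.2266 VA.
Step 8 — Real power: P = Re(S) = 0.06428 W.
Step 9 — Reactive power: Q = Im(S) = 0.2266 VAR.
Step 10 — Apparent power: |S| = 0.2355 VA.
Step 11 — Power factor: PF = P/|S| = 0.2729 (lagging).

(a) P = 0.06428 W  (b) Q = 0.2266 VAR  (c) S = 0.2355 VA  (d) PF = 0.2729 (lagging)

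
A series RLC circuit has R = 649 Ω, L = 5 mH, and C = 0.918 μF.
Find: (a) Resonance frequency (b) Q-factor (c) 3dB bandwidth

Step 1 — Resonance: ω₀ = 1/√(LC) = 1/√(0.005·9.18e-07) = 1.476e+04 rad/s.
Step 2 — f₀ = ω₀/(2π) = 2349 Hz.
Step 3 — Series Q: Q = ω₀L/R = 1.476e+04·0.005/649 = 0.1137.
Step 4 — Bandwidth: Δω = ω₀/Q = 1.298e+05 rad/s; BW = Δω/(2π) = 2.066e+04 Hz.

(a) f₀ = 2349 Hz  (b) Q = 0.1137  (c) BW = 2.066e+04 Hz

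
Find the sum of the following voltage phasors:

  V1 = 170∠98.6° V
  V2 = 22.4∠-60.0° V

Step 1 — Convert each phasor to rectangular form:
  V1 = 170·(cos(98.6°) + j·sin(98.6°)) = -25.42 + j168.1 V
  V2 = 22.4·(cos(-60.0°) + j·sin(-60.0°)) = 11.2 - j19.4 V
Step 2 — Sum components: V_total = -14.22 + j148.7 V.
Step 3 — Convert to polar: |V_total| = 149.4 V, ∠V_total = 95.5°.

V_total = 149.4∠95.5° V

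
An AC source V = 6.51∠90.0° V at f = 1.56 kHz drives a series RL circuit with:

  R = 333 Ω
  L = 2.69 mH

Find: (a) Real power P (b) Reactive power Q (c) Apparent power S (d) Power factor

Step 1 — Angular frequency: ω = 2π·f = 2π·1560 = 9802 rad/s.
Step 2 — Component impedances:
  R: Z = R = 333 Ω
  L: Z = jωL = j·9802·0.00269 = 0 + j26.37 Ω
Step 3 — Series combination: Z_total = R + L = 333 + j26.37 Ω = 334∠4.5° Ω.
Step 4 — Source phasor: V = 6.51∠90.0° V = 0 + j6.51 V.
Step 5 — Current: I = V / Z = 0.001538 + j0.01943 A = 0.01949∠85.5° A.
Step 6 — Complex power: S = V·I* = 0.1265 + j0.01001 VA.
Step 7 — Real power: P = Re(S) = 0.1265 W.
Step 8 — Reactive power: Q = Im(S) = 0.01001 VAR.
Step 9 — Apparent power: |S| = 0.1269 VA.
Step 10 — Power factor: PF = P/|S| = 0.9969 (lagging).

(a) P = 0.1265 W  (b) Q = 0.01001 VAR  (c) S = 0.1269 VA  (d) PF = 0.9969 (lagging)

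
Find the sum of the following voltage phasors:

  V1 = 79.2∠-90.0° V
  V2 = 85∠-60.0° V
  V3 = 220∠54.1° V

Step 1 — Convert each phasor to rectangular form:
  V1 = 79.2·(cos(-90.0°) + j·sin(-90.0°)) = 0 - j79.2 V
  V2 = 85·(cos(-60.0°) + j·sin(-60.0°)) = 42.5 - j73.61 V
  V3 = 220·(cos(54.1°) + j·sin(54.1°)) = 129 + j178.2 V
Step 2 — Sum components: V_total = 171.5 + j25.4 V.
Step 3 — Convert to polar: |V_total| = 173.4 V, ∠V_total = 8.4°.

V_total = 173.4∠8.4° V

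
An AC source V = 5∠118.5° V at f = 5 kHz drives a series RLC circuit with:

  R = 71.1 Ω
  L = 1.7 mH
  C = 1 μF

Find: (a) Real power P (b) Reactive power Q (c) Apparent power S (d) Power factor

Step 1 — Angular frequency: ω = 2π·f = 2π·5000 = 3.142e+04 rad/s.
Step 2 — Component impedances:
  R: Z = R = 71.1 Ω
  L: Z = jωL = j·3.142e+04·0.0017 = 0 + j53.41 Ω
  C: Z = 1/(jωC) = -j/(ω·C) = 0 - j31.83 Ω
Step 3 — Series combination: Z_total = R + L + C = 71.1 + j21.58 Ω = 74.3∠16.9° Ω.
Step 4 — Source phasor: V = 5∠118.5° V = -2.386 + j4.394 V.
Step 5 — Current: I = V / Z = -0.01355 + j0.06591 A = 0.06729∠101.6° A.
Step 6 — Complex power: S = V·I* = 0.322 + j0.0977 VA.
Step 7 — Real power: P = Re(S) = 0.322 W.
Step 8 — Reactive power: Q = Im(S) = 0.0977 VAR.
Step 9 — Apparent power: |S| = 0.3365 VA.
Step 10 — Power factor: PF = P/|S| = 0.9569 (lagging).

(a) P = 0.322 W  (b) Q = 0.0977 VAR  (c) S = 0.3365 VA  (d) PF = 0.9569 (lagging)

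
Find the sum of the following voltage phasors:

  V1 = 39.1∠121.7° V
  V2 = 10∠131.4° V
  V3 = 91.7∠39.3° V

Step 1 — Convert each phasor to rectangular form:
  V1 = 39.1·(cos(121.7°) + j·sin(121.7°)) = -20.55 + j33.27 V
  V2 = 10·(cos(131.4°) + j·sin(131.4°)) = -6.613 + j7.501 V
  V3 = 91.7·(cos(39.3°) + j·sin(39.3°)) = 70.96 + j58.08 V
Step 2 — Sum components: V_total = 43.8 + j98.85 V.
Step 3 — Convert to polar: |V_total| = 108.1 V, ∠V_total = 66.1°.

V_total = 108.1∠66.1° V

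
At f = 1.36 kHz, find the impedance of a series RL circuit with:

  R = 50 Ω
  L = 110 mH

Step 1 — Angular frequency: ω = 2π·f = 2π·1360 = 8545 rad/s.
Step 2 — Component impedances:
  R: Z = R = 50 Ω
  L: Z = jωL = j·8545·0.11 = 0 + j940 Ω
Step 3 — Series combination: Z_total = R + L = 50 + j940 Ω = 941.3∠87.0° Ω.

Z = 50 + j940 Ω = 941.3∠87.0° Ω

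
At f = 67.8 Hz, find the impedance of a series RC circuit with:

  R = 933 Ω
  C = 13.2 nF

Step 1 — Angular frequency: ω = 2π·f = 2π·67.8 = 426 rad/s.
Step 2 — Component impedances:
  R: Z = R = 933 Ω
  C: Z = 1/(jωC) = -j/(ω·C) = 0 - j1.778e+05 Ω
Step 3 — Series combination: Z_total = R + C = 933 - j1.778e+05 Ω = 1.778e+05∠-89.7° Ω.

Z = 933 - j1.778e+05 Ω = 1.778e+05∠-89.7° Ω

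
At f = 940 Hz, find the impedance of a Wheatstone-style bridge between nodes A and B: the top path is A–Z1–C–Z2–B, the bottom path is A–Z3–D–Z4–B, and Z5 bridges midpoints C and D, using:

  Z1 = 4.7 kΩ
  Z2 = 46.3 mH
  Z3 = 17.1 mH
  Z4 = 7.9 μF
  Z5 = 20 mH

Step 1 — Angular frequency: ω = 2π·f = 2π·940 = 5906 rad/s.
Step 2 — Component impedances:
  Z1: Z = R = 4700 Ω
  Z2: Z = jωL = j·5906·0.0463 = 0 + j273.5 Ω
  Z3: Z = jωL = j·5906·0.0171 = 0 + j101 Ω
  Z4: Z = 1/(jωC) = -j/(ω·C) = 0 - j21.43 Ω
  Z5: Z = jωL = j·5906·0.02 = 0 + j118.1 Ω
Step 3 — Bridge requires nodal analysis (the Z5 bridge couples midpoints C and D, so the two paths cannot be reduced to a simple series/parallel combination). Setting node B to ground and injecting 1 A at node A, the 3-node admittance system at A, C, D solves to V_A = Z_AB = 1.883 + j78.25 Ω = 78.27∠88.6° Ω.

Z = 1.883 + j78.25 Ω = 78.27∠88.6° Ω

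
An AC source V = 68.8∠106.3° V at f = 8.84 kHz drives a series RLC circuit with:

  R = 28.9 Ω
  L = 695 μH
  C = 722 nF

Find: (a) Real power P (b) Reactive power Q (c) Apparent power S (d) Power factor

Step 1 — Angular frequency: ω = 2π·f = 2π·8840 = 5.554e+04 rad/s.
Step 2 — Component impedances:
  R: Z = R = 28.9 Ω
  L: Z = jωL = j·5.554e+04·0.000695 = 0 + j38.6 Ω
  C: Z = 1/(jωC) = -j/(ω·C) = 0 - j24.94 Ω
Step 3 — Series combination: Z_total = R + L + C = 28.9 + j13.67 Ω = 31.97∠25.3° Ω.
Step 4 — Source phasor: V = 68.8∠106.3° V = -19.31 + j66.03 V.
Step 5 — Current: I = V / Z = 0.337 + j2.126 A = 2.152∠81.0° A.
Step 6 — Complex power: S = V·I* = 133.9 + j63.3 VA.
Step 7 — Real power: P = Re(S) = 133.9 W.
Step 8 — Reactive power: Q = Im(S) = 63.3 VAR.
Step 9 — Apparent power: |S| = 148.1 VA.
Step 10 — Power factor: PF = P/|S| = 0.904 (lagging).

(a) P = 133.9 W  (b) Q = 63.3 VAR  (c) S = 148.1 VA  (d) PF = 0.904 (lagging)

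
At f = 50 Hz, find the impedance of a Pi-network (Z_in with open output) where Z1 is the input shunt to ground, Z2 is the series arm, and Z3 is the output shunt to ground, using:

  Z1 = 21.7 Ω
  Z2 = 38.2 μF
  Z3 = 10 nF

Step 1 — Angular frequency: ω = 2π·f = 2π·50 = 314.2 rad/s.
Step 2 — Component impedances:
  Z1: Z = R = 21.7 Ω
  Z2: Z = 1/(jωC) = -j/(ω·C) = 0 - j83.33 Ω
  Z3: Z = 1/(jωC) = -j/(ω·C) = 0 - j3.183e+05 Ω
Step 3 — With open output, the series arm Z2 and the output shunt Z3 appear in series to ground: Z2 + Z3 = 0 - j3.184e+05 Ω.
Step 4 — Parallel with input shunt Z1: Z_in = Z1 || (Z2 + Z3) = 21.7 - j0.001479 Ω = 21.7∠-0.0° Ω.

Z = 21.7 - j0.001479 Ω = 21.7∠-0.0° Ω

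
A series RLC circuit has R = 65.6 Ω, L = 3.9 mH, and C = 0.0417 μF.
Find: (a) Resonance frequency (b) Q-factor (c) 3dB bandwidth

Step 1 — Resonance: ω₀ = 1/√(LC) = 1/√(0.0039·4.17e-08) = 7.842e+04 rad/s.
Step 2 — f₀ = ω₀/(2π) = 1.248e+04 Hz.
Step 3 — Series Q: Q = ω₀L/R = 7.842e+04·0.0039/65.6 = 4.662.
Step 4 — Bandwidth: Δω = ω₀/Q = 1.682e+04 rad/s; BW = Δω/(2π) = 2677 Hz.

(a) f₀ = 1.248e+04 Hz  (b) Q = 4.662  (c) BW = 2677 Hz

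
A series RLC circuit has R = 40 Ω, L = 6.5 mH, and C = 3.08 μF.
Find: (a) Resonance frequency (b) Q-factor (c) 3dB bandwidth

Step 1 — Resonance condition Im(Z)=0 gives ω₀ = 1/√(LC).
Step 2 — ω₀ = 1/√(0.0065·3.08e-06) = 7068 rad/s.
Step 3 — f₀ = ω₀/(2π) = 1125 Hz.
Step 4 — Series Q: Q = ω₀L/R = 7068·0.0065/40 = 1.148.
Step 5 — 3dB bandwidth: Δω = ω₀/Q = 6154 rad/s; BW = Δω/(2π) = 979.4 Hz.

(a) f₀ = 1125 Hz  (b) Q = 1.148  (c) BW = 979.4 Hz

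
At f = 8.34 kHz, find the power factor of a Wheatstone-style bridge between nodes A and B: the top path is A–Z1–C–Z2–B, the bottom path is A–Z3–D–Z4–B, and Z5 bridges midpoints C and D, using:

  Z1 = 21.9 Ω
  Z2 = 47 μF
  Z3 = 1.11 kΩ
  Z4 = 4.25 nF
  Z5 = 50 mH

Step 1 — Angular frequency: ω = 2π·f = 2π·8340 = 5.24e+04 rad/s.
Step 2 — Component impedances:
  Z1: Z = R = 21.9 Ω
  Z2: Z = 1/(jωC) = -j/(ω·C) = 0 - j0.406 Ω
  Z3: Z = R = 1110 Ω
  Z4: Z = 1/(jωC) = -j/(ω·C) = 0 - j4490 Ω
  Z5: Z = jωL = j·5.24e+04·0.05 = 0 + j2620 Ω
Step 3 — Bridge requires nodal analysis (the Z5 bridge couples midpoints C and D, so the two paths cannot be reduced to a simple series/parallel combination). Setting node B to ground and injecting 1 A at node A, the 3-node admittance system at A, C, D solves to V_A = Z_AB = 21.88 - j0.3328 Ω = 21.89∠-0.9° Ω.
Step 4 — Power factor: PF = cos(φ) = Re(Z)/|Z| = 21.883/21.885 = 0.9999.
Step 5 — Type: Im(Z) = -0.3328 ⇒ leading (phase φ = -0.9°).

PF = 0.9999 (leading, φ = -0.9°)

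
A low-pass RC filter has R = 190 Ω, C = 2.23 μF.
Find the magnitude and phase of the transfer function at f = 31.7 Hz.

Step 1 — Angular frequency: ω = 2π·31.7 = 199.2 rad/s.
Step 2 — Transfer function: H(jω) = 1/(1 + jωRC).
Step 3 — Denominator: 1 + jωRC = 1 + j·199.2·190·2.23e-06 = 1 + j0.08439.
Step 4 — H = 0.9929 - j0.08379.
Step 5 — Magnitude: |H| = 0.9965 (-0.0 dB); phase: φ = -4.8°.

|H| = 0.9965 (-0.0 dB), φ = -4.8°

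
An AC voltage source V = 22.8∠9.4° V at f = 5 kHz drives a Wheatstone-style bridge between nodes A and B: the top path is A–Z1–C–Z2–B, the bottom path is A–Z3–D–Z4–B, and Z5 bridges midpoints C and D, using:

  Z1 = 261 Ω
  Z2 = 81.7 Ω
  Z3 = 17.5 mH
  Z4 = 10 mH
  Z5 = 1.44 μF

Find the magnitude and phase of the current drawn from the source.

Step 1 — Angular frequency: ω = 2π·f = 2π·5000 = 3.142e+04 rad/s.
Step 2 — Component impedances:
  Z1: Z = R = 261 Ω
  Z2: Z = R = 81.7 Ω
  Z3: Z = jωL = j·3.142e+04·0.0175 = 0 + j549.8 Ω
  Z4: Z = jωL = j·3.142e+04·0.01 = 0 + j314.2 Ω
  Z5: Z = 1/(jωC) = -j/(ω·C) = 0 - j22.1 Ω
Step 3 — Bridge requires nodal analysis (the Z5 bridge couples midpoints C and D, so the two paths cannot be reduced to a simple series/parallel combination). Setting node B to ground and injecting 1 A at node A, the 3-node admittance system at A, C, D solves to V_A = Z_AB = 288.7 + j121.1 Ω = 313.1∠22.8° Ω.
Step 4 — Source phasor: V = 22.8∠9.4° V = 22.49 + j3.724 V.
Step 5 — Ohm's law: I = V / Z_total = (22.49 + j3.724) / (288.7 + j121.1) = 0.07086 - j0.01684 A.
Step 6 — Convert to polar: |I| = 0.07283 A, ∠I = -13.4°.

I = 0.07283∠-13.4° A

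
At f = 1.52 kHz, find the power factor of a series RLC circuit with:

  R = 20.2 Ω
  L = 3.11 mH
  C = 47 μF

Step 1 — Angular frequency: ω = 2π·f = 2π·1520 = 9550 rad/s.
Step 2 — Component impedances:
  R: Z = R = 20.2 Ω
  L: Z = jωL = j·9550·0.00311 = 0 + j29.7 Ω
  C: Z = 1/(jωC) = -j/(ω·C) = 0 - j2.228 Ω
Step 3 — Series combination: Z_total = R + L + C = 20.2 + j27.47 Ω = 34.1∠53.7° Ω.
Step 4 — Power factor: PF = cos(φ) = Re(Z)/|Z| = 20.2/34.1 = 0.5924.
Step 5 — Type: Im(Z) = 27.47 ⇒ lagging (phase φ = 53.7°).

PF = 0.5924 (lagging, φ = 53.7°)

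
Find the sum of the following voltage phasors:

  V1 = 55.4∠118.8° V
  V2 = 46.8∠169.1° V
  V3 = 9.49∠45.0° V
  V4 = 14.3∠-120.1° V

Step 1 — Convert each phasor to rectangular form:
  V1 = 55.4·(cos(118.8°) + j·sin(118.8°)) = -26.69 + j48.55 V
  V2 = 46.8·(cos(169.1°) + j·sin(169.1°)) = -45.96 + j8.85 V
  V3 = 9.49·(cos(45.0°) + j·sin(45.0°)) = 6.71 + j6.71 V
  V4 = 14.3·(cos(-120.1°) + j·sin(-120.1°)) = -7.172 - j12.37 V
Step 2 — Sum components: V_total = -73.11 + j51.74 V.
Step 3 — Convert to polar: |V_total| = 89.56 V, ∠V_total = 144.7°.

V_total = 89.56∠144.7° V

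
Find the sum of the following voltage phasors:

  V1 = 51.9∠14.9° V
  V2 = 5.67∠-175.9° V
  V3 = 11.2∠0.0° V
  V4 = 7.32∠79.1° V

Step 1 — Convert each phasor to rectangular form:
  V1 = 51.9·(cos(14.9°) + j·sin(14.9°)) = 50.15 + j13.35 V
  V2 = 5.67·(cos(-175.9°) + j·sin(-175.9°)) = -5.655 - j0.4054 V
  V3 = 11.2·(cos(0.0°) + j·sin(0.0°)) = 11.2 V
  V4 = 7.32·(cos(79.1°) + j·sin(79.1°)) = 1.384 + j7.188 V
Step 2 — Sum components: V_total = 57.08 + j20.13 V.
Step 3 — Convert to polar: |V_total| = 60.53 V, ∠V_total = 19.4°.

V_total = 60.53∠19.4° V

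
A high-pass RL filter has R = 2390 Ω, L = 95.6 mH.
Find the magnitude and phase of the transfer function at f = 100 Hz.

Step 1 — Angular frequency: ω = 2π·100 = 628.3 rad/s.
Step 2 — Transfer function: H(jω) = jωL/(R + jωL).
Step 3 — Numerator jωL = j·60.07; denominator R + jωL = 2390 + j60.07.
Step 4 — H = 0.0006313 + j0.02512.
Step 5 — Magnitude: |H| = 0.02512 (-32.0 dB); phase: φ = 88.6°.

|H| = 0.02512 (-32.0 dB), φ = 88.6°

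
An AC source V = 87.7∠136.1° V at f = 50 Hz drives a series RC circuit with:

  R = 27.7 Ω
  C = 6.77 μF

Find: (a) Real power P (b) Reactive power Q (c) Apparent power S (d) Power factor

Step 1 — Angular frequency: ω = 2π·f = 2π·50 = 314.2 rad/s.
Step 2 — Component impedances:
  R: Z = R = 27.7 Ω
  C: Z = 1/(jωC) = -j/(ω·C) = 0 - j470.2 Ω
Step 3 — Series combination: Z_total = R + C = 27.7 - j470.2 Ω = 471∠-86.6° Ω.
Step 4 — Source phasor: V = 87.7∠136.1° V = -63.19 + j60.81 V.
Step 5 — Current: I = V / Z = -0.1368 - j0.1263 A = 0.1862∠-137.3° A.
Step 6 — Complex power: S = V·I* = 0.9604 - j16.3 VA.
Step 7 — Real power: P = Re(S) = 0.9604 W.
Step 8 — Reactive power: Q = Im(S) = -16.3 VAR.
Step 9 — Apparent power: |S| = 16.33 VA.
Step 10 — Power factor: PF = P/|S| = 0.05881 (leading).

(a) P = 0.9604 W  (b) Q = -16.3 VAR  (c) S = 16.33 VA  (d) PF = 0.05881 (leading)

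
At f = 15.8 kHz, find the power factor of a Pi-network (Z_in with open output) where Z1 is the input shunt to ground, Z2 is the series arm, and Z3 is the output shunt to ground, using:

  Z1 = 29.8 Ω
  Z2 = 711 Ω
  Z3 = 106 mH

Step 1 — Angular frequency: ω = 2π·f = 2π·1.58e+04 = 9.927e+04 rad/s.
Step 2 — Component impedances:
  Z1: Z = R = 29.8 Ω
  Z2: Z = R = 711 Ω
  Z3: Z = jωL = j·9.927e+04·0.106 = 0 + j1.052e+04 Ω
Step 3 — With open output, the series arm Z2 and the output shunt Z3 appear in series to ground: Z2 + Z3 = 711 + j1.052e+04 Ω.
Step 4 — Parallel with input shunt Z1: Z_in = Z1 || (Z2 + Z3) = 29.79 + j0.08397 Ω = 29.79∠0.2° Ω.
Step 5 — Power factor: PF = cos(φ) = Re(Z)/|Z| = 29.79/29.79 = 1.
Step 6 — Type: Im(Z) = 0.08397 ⇒ lagging (phase φ = 0.2°).

PF = 1 (lagging, φ = 0.2°)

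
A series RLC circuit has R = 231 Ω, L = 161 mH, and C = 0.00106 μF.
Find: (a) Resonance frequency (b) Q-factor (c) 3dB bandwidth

Step 1 — Resonance: ω₀ = 1/√(LC) = 1/√(0.161·1.06e-09) = 7.655e+04 rad/s.
Step 2 — f₀ = ω₀/(2π) = 1.218e+04 Hz.
Step 3 — Series Q: Q = ω₀L/R = 7.655e+04·0.161/231 = 53.35.
Step 4 — Bandwidth: Δω = ω₀/Q = 1435 rad/s; BW = Δω/(2π) = 228.4 Hz.

(a) f₀ = 1.218e+04 Hz  (b) Q = 53.35  (c) BW = 228.4 Hz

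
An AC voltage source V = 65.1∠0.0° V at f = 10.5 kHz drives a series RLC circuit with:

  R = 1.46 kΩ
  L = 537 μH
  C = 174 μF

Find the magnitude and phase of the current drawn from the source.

Step 1 — Angular frequency: ω = 2π·f = 2π·1.05e+04 = 6.597e+04 rad/s.
Step 2 — Component impedances:
  R: Z = R = 1460 Ω
  L: Z = jωL = j·6.597e+04·0.000537 = 0 + j35.43 Ω
  C: Z = 1/(jωC) = -j/(ω·C) = 0 - j0.08711 Ω
Step 3 — Series combination: Z_total = R + L + C = 1460 + j35.34 Ω = 1460∠1.4° Ω.
Step 4 — Source phasor: V = 65.1∠0.0° V = 65.1 V.
Step 5 — Ohm's law: I = V / Z_total = (65.1) / (1460 + j35.34) = 0.04456 - j0.001079 A.
Step 6 — Convert to polar: |I| = 0.04458 A, ∠I = -1.4°.

I = 0.04458∠-1.4° A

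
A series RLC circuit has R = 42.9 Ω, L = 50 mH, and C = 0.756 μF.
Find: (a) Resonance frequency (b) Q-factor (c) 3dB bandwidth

Step 1 — Resonance condition Im(Z)=0 gives ω₀ = 1/√(LC).
Step 2 — ω₀ = 1/√(0.05·7.56e-07) = 5143 rad/s.
Step 3 — f₀ = ω₀/(2π) = 818.6 Hz.
Step 4 — Series Q: Q = ω₀L/R = 5143·0.05/42.9 = 5.995.
Step 5 — 3dB bandwidth: Δω = ω₀/Q = 858 rad/s; BW = Δω/(2π) = 136.6 Hz.

(a) f₀ = 818.6 Hz  (b) Q = 5.995  (c) BW = 136.6 Hz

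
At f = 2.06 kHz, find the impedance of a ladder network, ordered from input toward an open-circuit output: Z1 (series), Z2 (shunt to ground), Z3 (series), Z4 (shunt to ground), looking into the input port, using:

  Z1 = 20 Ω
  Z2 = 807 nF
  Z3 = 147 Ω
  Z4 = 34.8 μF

Step 1 — Angular frequency: ω = 2π·f = 2π·2060 = 1.294e+04 rad/s.
Step 2 — Component impedances:
  Z1: Z = R = 20 Ω
  Z2: Z = 1/(jωC) = -j/(ω·C) = 0 - j95.74 Ω
  Z3: Z = R = 147 Ω
  Z4: Z = 1/(jωC) = -j/(ω·C) = 0 - j2.22 Ω
Step 3 — Ladder network (open output): work backward from the far end, alternating series and parallel combinations. Z_in = 63.18 - j66.96 Ω = 92.06∠-46.7° Ω.

Z = 63.18 - j66.96 Ω = 92.06∠-46.7° Ω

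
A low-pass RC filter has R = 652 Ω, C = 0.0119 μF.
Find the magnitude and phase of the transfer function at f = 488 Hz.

Step 1 — Angular frequency: ω = 2π·488 = 3066 rad/s.
Step 2 — Transfer function: H(jω) = 1/(1 + jωRC).
Step 3 — Denominator: 1 + jωRC = 1 + j·3066·652·1.19e-08 = 1 + j0.02379.
Step 4 — H = 0.9994 - j0.02378.
Step 5 — Magnitude: |H| = 0.9997 (-0.0 dB); phase: φ = -1.4°.

|H| = 0.9997 (-0.0 dB), φ = -1.4°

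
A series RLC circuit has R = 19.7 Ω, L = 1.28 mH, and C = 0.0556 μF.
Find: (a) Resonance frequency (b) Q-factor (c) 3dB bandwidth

Step 1 — Resonance: ω₀ = 1/√(LC) = 1/√(0.00128·5.56e-08) = 1.185e+05 rad/s.
Step 2 — f₀ = ω₀/(2π) = 1.887e+04 Hz.
Step 3 — Series Q: Q = ω₀L/R = 1.185e+05·0.00128/19.7 = 7.702.
Step 4 — Bandwidth: Δω = ω₀/Q = 1.539e+04 rad/s; BW = Δω/(2π) = 2449 Hz.

(a) f₀ = 1.887e+04 Hz  (b) Q = 7.702  (c) BW = 2449 Hz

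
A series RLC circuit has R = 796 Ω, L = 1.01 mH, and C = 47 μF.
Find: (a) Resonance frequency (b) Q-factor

Step 1 — Resonance condition Im(Z)=0 gives ω₀ = 1/√(LC).
Step 2 — ω₀ = 1/√(0.00101·4.7e-05) = 4590 rad/s.
Step 3 — f₀ = ω₀/(2π) = 730.5 Hz.
Step 4 — Series Q: Q = ω₀L/R = 4590·0.00101/796 = 0.005824.

(a) f₀ = 730.5 Hz  (b) Q = 0.005824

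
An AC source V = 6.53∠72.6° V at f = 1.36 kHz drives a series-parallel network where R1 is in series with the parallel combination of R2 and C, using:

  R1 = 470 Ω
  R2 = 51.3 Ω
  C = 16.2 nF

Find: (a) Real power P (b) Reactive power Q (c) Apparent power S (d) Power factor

Step 1 — Angular frequency: ω = 2π·f = 2π·1360 = 8545 rad/s.
Step 2 — Component impedances:
  R1: Z = R = 470 Ω
  R2: Z = R = 51.3 Ω
  C: Z = 1/(jωC) = -j/(ω·C) = 0 - j7224 Ω
Step 3 — Parallel branch: R2 || C = 1/(1/R2 + 1/C) = 51.3 - j0.3643 Ω.
Step 4 — Series with R1: Z_total = R1 + (R2 || C) = 521.3 - j0.3643 Ω = 521.3∠-0.0° Ω.
Step 5 — Source phasor: V = 6.53∠72.6° V = 1.953 + j6.231 V.
Step 6 — Current: I = V / Z = 0.003738 + j0.01196 A = 0.01253∠72.6° A.
Step 7 — Complex power: S = V·I* = 0.0818 - j5.716e-05 VA.
Step 8 — Real power: P = Re(S) = 0.0818 W.
Step 9 — Reactive power: Q = Im(S) = -5.716e-05 VAR.
Step 10 — Apparent power: |S| = 0.0818 VA.
Step 11 — Power factor: PF = P/|S| = 1 (leading).

(a) P = 0.0818 W  (b) Q = -5.716e-05 VAR  (c) S = 0.0818 VA  (d) PF = 1 (leading)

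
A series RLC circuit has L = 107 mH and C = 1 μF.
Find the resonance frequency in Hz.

Step 1 — Resonance condition Im(Z)=0 gives ω₀ = 1/√(LC).
Step 2 — ω₀ = 1/√(0.107·1e-06) = 3057 rad/s.
Step 3 — f₀ = ω₀/(2π) = 486.6 Hz.

f₀ = 486.6 Hz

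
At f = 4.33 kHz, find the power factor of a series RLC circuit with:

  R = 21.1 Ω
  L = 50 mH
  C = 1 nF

Step 1 — Angular frequency: ω = 2π·f = 2π·4330 = 2.721e+04 rad/s.
Step 2 — Component impedances:
  R: Z = R = 21.1 Ω
  L: Z = jωL = j·2.721e+04·0.05 = 0 + j1360 Ω
  C: Z = 1/(jωC) = -j/(ω·C) = 0 - j3.676e+04 Ω
Step 3 — Series combination: Z_total = R + L + C = 21.1 - j3.54e+04 Ω = 3.54e+04∠-90.0° Ω.
Step 4 — Power factor: PF = cos(φ) = Re(Z)/|Z| = 21.1/35396 = 0.0005961.
Step 5 — Type: Im(Z) = -3.54e+04 ⇒ leading (phase φ = -90.0°).

PF = 0.0005961 (leading, φ = -90.0°)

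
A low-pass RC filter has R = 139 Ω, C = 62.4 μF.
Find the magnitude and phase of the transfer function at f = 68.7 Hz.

Step 1 — Angular frequency: ω = 2π·68.7 = 431.7 rad/s.
Step 2 — Transfer function: H(jω) = 1/(1 + jωRC).
Step 3 — Denominator: 1 + jωRC = 1 + j·431.7·139·6.24e-05 = 1 + j3.744.
Step 4 — H = 0.06659 - j0.2493.
Step 5 — Magnitude: |H| = 0.258 (-11.8 dB); phase: φ = -75.0°.

|H| = 0.258 (-11.8 dB), φ = -75.0°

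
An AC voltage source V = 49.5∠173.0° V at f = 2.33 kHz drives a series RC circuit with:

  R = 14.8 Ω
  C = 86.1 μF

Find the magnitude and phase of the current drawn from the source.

Step 1 — Angular frequency: ω = 2π·f = 2π·2330 = 1.464e+04 rad/s.
Step 2 — Component impedances:
  R: Z = R = 14.8 Ω
  C: Z = 1/(jωC) = -j/(ω·C) = 0 - j0.7933 Ω
Step 3 — Series combination: Z_total = R + C = 14.8 - j0.7933 Ω = 14.82∠-3.1° Ω.
Step 4 — Source phasor: V = 49.5∠173.0° V = -49.13 + j6.033 V.
Step 5 — Ohm's law: I = V / Z_total = (-49.13 + j6.033) / (14.8 - j0.7933) = -3.332 + j0.229 A.
Step 6 — Convert to polar: |I| = 3.34 A, ∠I = 176.1°.

I = 3.34∠176.1° A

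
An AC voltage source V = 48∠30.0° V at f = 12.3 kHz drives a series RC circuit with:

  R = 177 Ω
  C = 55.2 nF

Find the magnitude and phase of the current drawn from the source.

Step 1 — Angular frequency: ω = 2π·f = 2π·1.23e+04 = 7.728e+04 rad/s.
Step 2 — Component impedances:
  R: Z = R = 177 Ω
  C: Z = 1/(jωC) = -j/(ω·C) = 0 - j234.4 Ω
Step 3 — Series combination: Z_total = R + C = 177 - j234.4 Ω = 293.7∠-52.9° Ω.
Step 4 — Source phasor: V = 48∠30.0° V = 41.57 + j24 V.
Step 5 — Ohm's law: I = V / Z_total = (41.57 + j24) / (177 - j234.4) = 0.02007 + j0.1622 A.
Step 6 — Convert to polar: |I| = 0.1634 A, ∠I = 82.9°.

I = 0.1634∠82.9° A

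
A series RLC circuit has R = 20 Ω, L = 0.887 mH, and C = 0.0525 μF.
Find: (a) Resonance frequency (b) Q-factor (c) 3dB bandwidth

Step 1 — Resonance: ω₀ = 1/√(LC) = 1/√(0.000887·5.25e-08) = 1.465e+05 rad/s.
Step 2 — f₀ = ω₀/(2π) = 2.332e+04 Hz.
Step 3 — Series Q: Q = ω₀L/R = 1.465e+05·0.000887/20 = 6.499.
Step 4 — Bandwidth: Δω = ω₀/Q = 2.255e+04 rad/s; BW = Δω/(2π) = 3589 Hz.

(a) f₀ = 2.332e+04 Hz  (b) Q = 6.499  (c) BW = 3589 Hz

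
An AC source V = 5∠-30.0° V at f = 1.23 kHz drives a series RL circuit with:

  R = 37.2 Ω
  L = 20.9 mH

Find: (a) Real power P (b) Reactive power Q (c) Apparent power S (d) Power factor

Step 1 — Angular frequency: ω = 2π·f = 2π·1230 = 7728 rad/s.
Step 2 — Component impedances:
  R: Z = R = 37.2 Ω
  L: Z = jωL = j·7728·0.0209 = 0 + j161.5 Ω
Step 3 — Series combination: Z_total = R + L = 37.2 + j161.5 Ω = 165.8∠77.0° Ω.
Step 4 — Source phasor: V = 5∠-30.0° V = 4.33 - j2.5 V.
Step 5 — Current: I = V / Z = -0.008835 - j0.02884 A = 0.03017∠-107.0° A.
Step 6 — Complex power: S = V·I* = 0.03385 + j0.147 VA.
Step 7 — Real power: P = Re(S) = 0.03385 W.
Step 8 — Reactive power: Q = Im(S) = 0.147 VAR.
Step 9 — Apparent power: |S| = 0.1508 VA.
Step 10 — Power factor: PF = P/|S| = 0.2244 (lagging).

(a) P = 0.03385 W  (b) Q = 0.147 VAR  (c) S = 0.1508 VA  (d) PF = 0.2244 (lagging)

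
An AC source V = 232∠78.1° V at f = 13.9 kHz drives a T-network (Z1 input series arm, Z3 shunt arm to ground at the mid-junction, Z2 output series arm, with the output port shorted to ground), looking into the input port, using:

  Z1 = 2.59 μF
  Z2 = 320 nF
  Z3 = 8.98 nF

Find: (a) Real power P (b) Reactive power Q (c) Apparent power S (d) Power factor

Step 1 — Angular frequency: ω = 2π·f = 2π·1.39e+04 = 8.734e+04 rad/s.
Step 2 — Component impedances:
  Z1: Z = 1/(jωC) = -j/(ω·C) = 0 - j4.421 Ω
  Z2: Z = 1/(jωC) = -j/(ω·C) = 0 - j35.78 Ω
  Z3: Z = 1/(jωC) = -j/(ω·C) = 0 - j1275 Ω
Step 3 — With the output port shorted to ground, the output series arm Z2 runs from the junction to ground; the shunt arm Z3 also runs from the junction to ground. They appear in parallel: Z3 || Z2 = 0 - j34.8 Ω.
Step 4 — Series with input arm Z1: Z_in = Z1 + (Z3 || Z2) = 0 - j39.23 Ω = 39.23∠-90.0° Ω.
Step 5 — Source phasor: V = 232∠78.1° V = 47.84 + j227 V.
Step 6 — Current: I = V / Z = -5.787 + j1.22 A = 5.915∠168.1° A.
Step 7 — Complex power: S = V·I* = 0 - j1372 VA.
Step 8 — Real power: P = Re(S) = 0 W.
Step 9 — Reactive power: Q = Im(S) = -1372 VAR.
Step 10 — Apparent power: |S| = 1372 VA.
Step 11 — Power factor: PF = P/|S| = 0 (leading).

(a) P = 0 W  (b) Q = -1372 VAR  (c) S = 1372 VA  (d) PF = 0 (leading)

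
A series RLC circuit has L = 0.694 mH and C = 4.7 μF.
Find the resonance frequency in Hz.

Step 1 — Resonance condition Im(Z)=0 gives ω₀ = 1/√(LC).
Step 2 — ω₀ = 1/√(0.000694·4.7e-06) = 1.751e+04 rad/s.
Step 3 — f₀ = ω₀/(2π) = 2787 Hz.

f₀ = 2787 Hz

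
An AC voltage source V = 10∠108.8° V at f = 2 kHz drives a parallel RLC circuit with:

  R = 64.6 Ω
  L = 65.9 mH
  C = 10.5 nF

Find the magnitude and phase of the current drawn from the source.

Step 1 — Angular frequency: ω = 2π·f = 2π·2000 = 1.257e+04 rad/s.
Step 2 — Component impedances:
  R: Z = R = 64.6 Ω
  L: Z = jωL = j·1.257e+04·0.0659 = 0 + j828.1 Ω
  C: Z = 1/(jωC) = -j/(ω·C) = 0 - j7579 Ω
Step 3 — Parallel combination: 1/Z_total = 1/R + 1/L + 1/C; Z_total = 64.29 + j4.467 Ω = 64.44∠4.0° Ω.
Step 4 — Source phasor: V = 10∠108.8° V = -3.223 + j9.466 V.
Step 5 — Ohm's law: I = V / Z_total = (-3.223 + j9.466) / (64.29 + j4.467) = -0.0397 + j0.15 A.
Step 6 — Convert to polar: |I| = 0.1552 A, ∠I = 104.8°.

I = 0.1552∠104.8° A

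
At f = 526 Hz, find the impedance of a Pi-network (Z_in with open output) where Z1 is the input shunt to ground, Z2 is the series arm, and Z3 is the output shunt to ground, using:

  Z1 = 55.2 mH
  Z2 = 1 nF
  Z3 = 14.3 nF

Step 1 — Angular frequency: ω = 2π·f = 2π·526 = 3305 rad/s.
Step 2 — Component impedances:
  Z1: Z = jωL = j·3305·0.0552 = 0 + j182.4 Ω
  Z2: Z = 1/(jωC) = -j/(ω·C) = 0 - j3.026e+05 Ω
  Z3: Z = 1/(jωC) = -j/(ω·C) = 0 - j2.116e+04 Ω
Step 3 — With open output, the series arm Z2 and the output shunt Z3 appear in series to ground: Z2 + Z3 = 0 - j3.237e+05 Ω.
Step 4 — Parallel with input shunt Z1: Z_in = Z1 || (Z2 + Z3) = 0 + j182.5 Ω = 182.5∠90.0° Ω.

Z = 0 + j182.5 Ω = 182.5∠90.0° Ω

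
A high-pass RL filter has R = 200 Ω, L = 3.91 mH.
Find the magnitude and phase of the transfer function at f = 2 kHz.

Step 1 — Angular frequency: ω = 2π·2000 = 1.257e+04 rad/s.
Step 2 — Transfer function: H(jω) = jωL/(R + jωL).
Step 3 — Numerator jωL = j·49.13; denominator R + jωL = 200 + j49.13.
Step 4 — H = 0.05692 + j0.2317.
Step 5 — Magnitude: |H| = 0.2386 (-12.4 dB); phase: φ = 76.2°.

|H| = 0.2386 (-12.4 dB), φ = 76.2°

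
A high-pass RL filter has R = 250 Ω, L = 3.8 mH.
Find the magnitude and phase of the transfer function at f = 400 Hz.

Step 1 — Angular frequency: ω = 2π·400 = 2513 rad/s.
Step 2 — Transfer function: H(jω) = jωL/(R + jωL).
Step 3 — Numerator jωL = j·9.55; denominator R + jωL = 250 + j9.55.
Step 4 — H = 0.001457 + j0.03815.
Step 5 — Magnitude: |H| = 0.03817 (-28.4 dB); phase: φ = 87.8°.

|H| = 0.03817 (-28.4 dB), φ = 87.8°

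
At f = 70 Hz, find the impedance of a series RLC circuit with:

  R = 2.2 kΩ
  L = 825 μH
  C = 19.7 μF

Step 1 — Angular frequency: ω = 2π·f = 2π·70 = 439.8 rad/s.
Step 2 — Component impedances:
  R: Z = R = 2200 Ω
  L: Z = jωL = j·439.8·0.000825 = 0 + j0.3629 Ω
  C: Z = 1/(jωC) = -j/(ω·C) = 0 - j115.4 Ω
Step 3 — Series combination: Z_total = R + L + C = 2200 - j115.1 Ω = 2203∠-3.0° Ω.

Z = 2200 - j115.1 Ω = 2203∠-3.0° Ω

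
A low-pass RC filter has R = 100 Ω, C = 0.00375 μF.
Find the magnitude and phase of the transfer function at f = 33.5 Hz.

Step 1 — Angular frequency: ω = 2π·33.5 = 210.5 rad/s.
Step 2 — Transfer function: H(jω) = 1/(1 + jωRC).
Step 3 — Denominator: 1 + jωRC = 1 + j·210.5·100·3.75e-09 = 1 + j7.893e-05.
Step 4 — H = 1 - j7.893e-05.
Step 5 — Magnitude: |H| = 1 (-0.0 dB); phase: φ = -0.0°.

|H| = 1 (-0.0 dB), φ = -0.0°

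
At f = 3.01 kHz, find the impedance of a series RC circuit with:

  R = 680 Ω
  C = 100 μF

Step 1 — Angular frequency: ω = 2π·f = 2π·3010 = 1.891e+04 rad/s.
Step 2 — Component impedances:
  R: Z = R = 680 Ω
  C: Z = 1/(jωC) = -j/(ω·C) = 0 - j0.5288 Ω
Step 3 — Series combination: Z_total = R + C = 680 - j0.5288 Ω = 680∠-0.0° Ω.

Z = 680 - j0.5288 Ω = 680∠-0.0° Ω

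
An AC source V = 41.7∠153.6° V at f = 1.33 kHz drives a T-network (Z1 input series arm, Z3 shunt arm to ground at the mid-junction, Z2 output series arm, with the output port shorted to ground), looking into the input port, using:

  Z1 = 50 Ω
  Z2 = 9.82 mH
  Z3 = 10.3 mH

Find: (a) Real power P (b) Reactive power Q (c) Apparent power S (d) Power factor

Step 1 — Angular frequency: ω = 2π·f = 2π·1330 = 8357 rad/s.
Step 2 — Component impedances:
  Z1: Z = R = 50 Ω
  Z2: Z = jωL = j·8357·0.00982 = 0 + j82.06 Ω
  Z3: Z = jωL = j·8357·0.0103 = 0 + j86.07 Ω
Step 3 — With the output port shorted to ground, the output series arm Z2 runs from the junction to ground; the shunt arm Z3 also runs from the junction to ground. They appear in parallel: Z3 || Z2 = 0 + j42.01 Ω.
Step 4 — Series with input arm Z1: Z_in = Z1 + (Z3 || Z2) = 50 + j42.01 Ω = 65.31∠40.0° Ω.
Step 5 — Source phasor: V = 41.7∠153.6° V = -37.35 + j18.54 V.
Step 6 — Current: I = V / Z = -0.2553 + j0.5853 A = 0.6385∠113.6° A.
Step 7 — Complex power: S = V·I* = 20.39 + j17.13 VA.
Step 8 — Real power: P = Re(S) = 20.39 W.
Step 9 — Reactive power: Q = Im(S) = 17.13 VAR.
Step 10 — Apparent power: |S| = 26.63 VA.
Step 11 — Power factor: PF = P/|S| = 0.7656 (lagging).

(a) P = 20.39 W  (b) Q = 17.13 VAR  (c) S = 26.63 VA  (d) PF = 0.7656 (lagging)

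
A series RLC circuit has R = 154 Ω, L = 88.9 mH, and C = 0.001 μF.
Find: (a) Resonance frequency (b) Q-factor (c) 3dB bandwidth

Step 1 — Resonance condition Im(Z)=0 gives ω₀ = 1/√(LC).
Step 2 — ω₀ = 1/√(0.0889·1e-09) = 1.061e+05 rad/s.
Step 3 — f₀ = ω₀/(2π) = 1.688e+04 Hz.
Step 4 — Series Q: Q = ω₀L/R = 1.061e+05·0.0889/154 = 61.23.
Step 5 — 3dB bandwidth: Δω = ω₀/Q = 1732 rad/s; BW = Δω/(2π) = 275.7 Hz.

(a) f₀ = 1.688e+04 Hz  (b) Q = 61.23  (c) BW = 275.7 Hz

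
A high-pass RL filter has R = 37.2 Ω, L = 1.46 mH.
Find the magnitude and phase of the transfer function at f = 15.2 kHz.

Step 1 — Angular frequency: ω = 2π·1.52e+04 = 9.55e+04 rad/s.
Step 2 — Transfer function: H(jω) = jωL/(R + jωL).
Step 3 — Numerator jωL = j·139.4; denominator R + jωL = 37.2 + j139.4.
Step 4 — H = 0.9336 + j0.2491.
Step 5 — Magnitude: |H| = 0.9662 (-0.3 dB); phase: φ = 14.9°.

|H| = 0.9662 (-0.3 dB), φ = 14.9°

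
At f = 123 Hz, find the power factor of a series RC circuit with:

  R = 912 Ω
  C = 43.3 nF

Step 1 — Angular frequency: ω = 2π·f = 2π·123 = 772.8 rad/s.
Step 2 — Component impedances:
  R: Z = R = 912 Ω
  C: Z = 1/(jωC) = -j/(ω·C) = 0 - j2.988e+04 Ω
Step 3 — Series combination: Z_total = R + C = 912 - j2.988e+04 Ω = 2.99e+04∠-88.3° Ω.
Step 4 — Power factor: PF = cos(φ) = Re(Z)/|Z| = 912/2.99e+04 = 0.0305.
Step 5 — Type: Im(Z) = -2.988e+04 ⇒ leading (phase φ = -88.3°).

PF = 0.0305 (leading, φ = -88.3°)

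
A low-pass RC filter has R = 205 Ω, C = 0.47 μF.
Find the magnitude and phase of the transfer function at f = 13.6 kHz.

Step 1 — Angular frequency: ω = 2π·1.36e+04 = 8.545e+04 rad/s.
Step 2 — Transfer function: H(jω) = 1/(1 + jωRC).
Step 3 — Denominator: 1 + jωRC = 1 + j·8.545e+04·205·4.7e-07 = 1 + j8.233.
Step 4 — H = 0.01454 - j0.1197.
Step 5 — Magnitude: |H| = 0.1206 (-18.4 dB); phase: φ = -83.1°.

|H| = 0.1206 (-18.4 dB), φ = -83.1°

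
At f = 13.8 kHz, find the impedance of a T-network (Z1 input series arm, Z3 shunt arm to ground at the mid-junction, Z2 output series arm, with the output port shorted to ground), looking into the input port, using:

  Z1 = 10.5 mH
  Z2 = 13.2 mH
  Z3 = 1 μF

Step 1 — Angular frequency: ω = 2π·f = 2π·1.38e+04 = 8.671e+04 rad/s.
Step 2 — Component impedances:
  Z1: Z = jωL = j·8.671e+04·0.0105 = 0 + j910.4 Ω
  Z2: Z = jωL = j·8.671e+04·0.0132 = 0 + j1145 Ω
  Z3: Z = 1/(jωC) = -j/(ω·C) = 0 - j11.53 Ω
Step 3 — With the output port shorted to ground, the output series arm Z2 runs from the junction to ground; the shunt arm Z3 also runs from the junction to ground. They appear in parallel: Z3 || Z2 = 0 - j11.65 Ω.
Step 4 — Series with input arm Z1: Z_in = Z1 + (Z3 || Z2) = 0 + j898.8 Ω = 898.8∠90.0° Ω.

Z = 0 + j898.8 Ω = 898.8∠90.0° Ω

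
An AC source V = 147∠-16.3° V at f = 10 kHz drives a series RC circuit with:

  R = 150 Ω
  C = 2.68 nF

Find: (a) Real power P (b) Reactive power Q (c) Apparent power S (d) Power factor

Step 1 — Angular frequency: ω = 2π·f = 2π·1e+04 = 6.283e+04 rad/s.
Step 2 — Component impedances:
  R: Z = R = 150 Ω
  C: Z = 1/(jωC) = -j/(ω·C) = 0 - j5939 Ω
Step 3 — Series combination: Z_total = R + C = 150 - j5939 Ω = 5941∠-88.6° Ω.
Step 4 — Source phasor: V = 147∠-16.3° V = 141.1 - j41.26 V.
Step 5 — Current: I = V / Z = 0.007543 + j0.02357 A = 0.02475∠72.3° A.
Step 6 — Complex power: S = V·I* = 0.09185 - j3.636 VA.
Step 7 — Real power: P = Re(S) = 0.09185 W.
Step 8 — Reactive power: Q = Im(S) = -3.636 VAR.
Step 9 — Apparent power: |S| = 3.638 VA.
Step 10 — Power factor: PF = P/|S| = 0.02525 (leading).

(a) P = 0.09185 W  (b) Q = -3.636 VAR  (c) S = 3.638 VA  (d) PF = 0.02525 (leading)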